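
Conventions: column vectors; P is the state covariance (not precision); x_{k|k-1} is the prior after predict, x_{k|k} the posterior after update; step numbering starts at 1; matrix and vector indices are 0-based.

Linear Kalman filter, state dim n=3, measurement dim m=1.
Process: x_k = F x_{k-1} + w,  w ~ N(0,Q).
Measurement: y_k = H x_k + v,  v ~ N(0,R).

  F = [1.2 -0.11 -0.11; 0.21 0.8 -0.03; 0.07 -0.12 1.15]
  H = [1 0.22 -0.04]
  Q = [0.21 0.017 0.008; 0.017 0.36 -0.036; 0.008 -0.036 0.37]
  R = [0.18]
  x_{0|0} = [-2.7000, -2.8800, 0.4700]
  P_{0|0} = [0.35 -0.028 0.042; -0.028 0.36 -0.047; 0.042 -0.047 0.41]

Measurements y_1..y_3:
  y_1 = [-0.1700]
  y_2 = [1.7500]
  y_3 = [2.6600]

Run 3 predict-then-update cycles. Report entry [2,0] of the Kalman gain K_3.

K[2,0] = -0.3017

step 1: x^-=[-2.9749, -2.8851, 0.6971]  P^-=[0.7185 0.0501 0.0575; 0.0501 0.5985 -0.1138; 0.0575 -0.1138 0.9393]  S=[0.9484]  K=[0.7668; 0.1965; -0.0054]  nu=[3.4675]  x^+=[-0.3161, -2.2037, 0.6784]  P^+=[0.1609 -0.0928 0.0614; -0.0928 0.5619 -0.1128; 0.0614 -0.1128 0.9393]
step 2: x^-=[-0.2116, -1.8497, 1.0225]  P^-=[0.4654 -0.0698 0.0212; -0.0698 0.7010 -0.2123; 0.0212 -0.2123 1.6637]  S=[0.6533]  K=[0.6875; 0.1422; -0.1408]  nu=[2.4094]  x^+=[1.4450, -1.5070, 0.6831]  P^+=[0.1565 -0.1337 0.0845; -0.1337 0.6878 -0.1992; 0.0845 -0.1992 1.6507]
step 3: x^-=[1.8246, -0.9226, 1.0676]  P^-=[0.4719 -0.1120 -0.0198; -0.1120 0.7722 -0.3246; -0.0198 -0.3246 2.6346]  S=[0.6515]  K=[0.6877; 0.1088; -0.3017]  nu=[1.0810]  x^+=[2.5681, -0.8051, 0.7414]  P^+=[0.1638 -0.1607 0.1154; -0.1607 0.7645 -0.3032; 0.1154 -0.3032 2.5753]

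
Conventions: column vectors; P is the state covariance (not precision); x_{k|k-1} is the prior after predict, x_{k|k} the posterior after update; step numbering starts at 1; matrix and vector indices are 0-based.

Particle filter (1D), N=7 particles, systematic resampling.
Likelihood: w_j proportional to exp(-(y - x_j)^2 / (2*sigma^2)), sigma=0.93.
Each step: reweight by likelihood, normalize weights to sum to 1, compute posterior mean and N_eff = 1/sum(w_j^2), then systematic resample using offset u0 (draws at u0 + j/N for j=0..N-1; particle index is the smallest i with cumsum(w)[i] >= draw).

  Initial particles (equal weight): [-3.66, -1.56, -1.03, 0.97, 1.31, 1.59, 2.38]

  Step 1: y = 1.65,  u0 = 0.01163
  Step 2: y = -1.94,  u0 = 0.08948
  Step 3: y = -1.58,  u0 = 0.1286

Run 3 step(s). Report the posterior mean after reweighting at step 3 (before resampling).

step 1: w=[0.0000, 0.0007, 0.0046, 0.2217, 0.2710, 0.2891, 0.2129]  mean=1.5305  Neff=3.9760  idx=[3, 3, 4, 4, 5, 5, 6]
step 2: w=[0.3575, 0.3575, 0.1065, 0.1065, 0.0355, 0.0355, 0.0010]  mean=1.0879  Neff=3.5617  idx=[0, 0, 1, 1, 1, 2, 4]
step 3: w=[0.1827, 0.1827, 0.1827, 0.1827, 0.1827, 0.0627, 0.0235]  mean=1.0059  Neff=5.8317  idx=[0, 1, 2, 3, 3, 4, 6]

post_mean = 1.0059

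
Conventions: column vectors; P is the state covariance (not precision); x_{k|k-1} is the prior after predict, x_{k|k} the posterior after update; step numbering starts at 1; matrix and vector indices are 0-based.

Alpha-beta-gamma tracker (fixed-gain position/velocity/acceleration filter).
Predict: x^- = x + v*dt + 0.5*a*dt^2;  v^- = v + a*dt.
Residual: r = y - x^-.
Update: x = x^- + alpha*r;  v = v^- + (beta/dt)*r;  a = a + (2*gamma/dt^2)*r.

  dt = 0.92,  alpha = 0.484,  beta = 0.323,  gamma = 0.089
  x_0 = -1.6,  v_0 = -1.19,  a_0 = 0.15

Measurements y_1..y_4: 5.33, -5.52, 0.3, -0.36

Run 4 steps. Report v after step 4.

v_post = 0.3407

step 1: x_pred=-2.6313  r=7.9613  x^+=1.2220  v^+=1.7431  a^+=1.8243
step 2: x_pred=3.5977  r=-9.1177  x^+=-0.8153  v^+=0.2204  a^+=-0.0932
step 3: x_pred=-0.6520  r=0.9520  x^+=-0.1912  v^+=0.4689  a^+=0.1070
step 4: x_pred=0.2854  r=-0.6454  x^+=-0.0270  v^+=0.3407  a^+=-0.0287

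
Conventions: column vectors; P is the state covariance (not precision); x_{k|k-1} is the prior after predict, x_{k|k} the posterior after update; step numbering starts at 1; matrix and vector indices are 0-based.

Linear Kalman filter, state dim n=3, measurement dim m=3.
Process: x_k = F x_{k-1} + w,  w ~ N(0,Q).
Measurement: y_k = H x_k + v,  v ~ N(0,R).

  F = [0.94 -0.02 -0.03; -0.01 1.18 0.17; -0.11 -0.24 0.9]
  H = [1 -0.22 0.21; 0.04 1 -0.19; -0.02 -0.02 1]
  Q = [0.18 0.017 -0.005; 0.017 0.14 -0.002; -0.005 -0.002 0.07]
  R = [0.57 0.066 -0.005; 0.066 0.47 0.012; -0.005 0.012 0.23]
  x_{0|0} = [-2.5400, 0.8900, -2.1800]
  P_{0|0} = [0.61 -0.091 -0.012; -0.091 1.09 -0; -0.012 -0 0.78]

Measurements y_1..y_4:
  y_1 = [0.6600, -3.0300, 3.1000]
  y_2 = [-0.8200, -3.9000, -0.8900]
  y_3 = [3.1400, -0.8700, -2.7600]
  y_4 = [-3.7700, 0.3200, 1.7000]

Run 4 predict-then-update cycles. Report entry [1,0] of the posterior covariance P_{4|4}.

P_post[1,0] = 0.0356

step 1: x^-=[-2.3400, 0.7050, -1.8962]  P^-=[0.7242 -0.1213 -0.0738; -0.1213 1.6825 -0.1788; -0.0738 -0.1788 0.7695]  S=[1.4485 -0.4577 0.1180; -0.4577 2.2408 -0.3486; 0.1180 -0.3486 1.0105]  K=[0.5354 0.0544 -0.1287; -0.1346 0.7465 0.0655; 0.0183 -0.0250 0.7558]  nu=[3.5533, -4.0017, 4.9635]  x^+=[-1.2941, -2.4359, 2.0202]  P^+=[0.3237 0.0418 -0.0243; 0.0418 0.3473 0.0325; -0.0243 0.0325 0.1736]
step 2: x^-=[-1.2283, -2.5179, 2.5451]  P^-=[0.4662 0.0461 -0.0718; 0.0461 0.6407 -0.0449; -0.0718 -0.0449 0.2275]  S=[1.0309 -0.0180 -0.0259; -0.0180 1.1415 -0.0936; -0.0259 -0.0936 0.4627]  K=[0.4253 0.0638 -0.1407; -0.0917 0.5675 -0.0171; -0.0022 -0.0397 0.4887]  nu=[-0.6801, -0.8494, -3.5101]  x^+=[-1.0780, -2.8776, 0.8651]  P^+=[0.2621 0.0406 -0.0277; 0.0406 0.2606 0.0094; -0.0277 0.0094 0.1116]
step 3: x^-=[-0.9817, -3.2377, 1.5878]  P^-=[0.4118 0.0481 -0.0665; 0.0481 0.5090 -0.0533; -0.0665 -0.0533 0.1821]  S=[0.9703 0.0096 -0.0278; 0.0096 1.0114 -0.0905; -0.0278 -0.0905 0.4173]  K=[0.3945 0.0599 -0.1422; -0.0838 0.5116 -0.0490; -0.0042 -0.0509 0.4308]  nu=[3.0760, 2.7087, -4.4322]  x^+=[1.0241, -1.8925, -0.4726]  P^+=[0.2437 0.0373 -0.0283; 0.0373 0.2330 0.0007; -0.0283 0.0007 0.0979]
step 4: x^-=[1.0147, -2.3237, -0.0838]  P^-=[0.3957 0.0456 -0.0641; 0.0456 0.4668 -0.0560; -0.0641 -0.0560 0.1730]  S=[0.9541 0.0150 -0.0266; 0.0150 0.9695 -0.0905; -0.0266 -0.0905 0.4082]  K=[0.3853 0.0568 -0.1411; -0.0815 0.4900 -0.0590; -0.0038 -0.0553 0.4172]  nu=[-5.2783, 2.5872, 1.7576]  x^+=[-1.1200, -0.7293, 0.5262]  P^+=[0.2378 0.0356 -0.0282; 0.0356 0.2224 -0.0021; -0.0282 -0.0021 0.0947]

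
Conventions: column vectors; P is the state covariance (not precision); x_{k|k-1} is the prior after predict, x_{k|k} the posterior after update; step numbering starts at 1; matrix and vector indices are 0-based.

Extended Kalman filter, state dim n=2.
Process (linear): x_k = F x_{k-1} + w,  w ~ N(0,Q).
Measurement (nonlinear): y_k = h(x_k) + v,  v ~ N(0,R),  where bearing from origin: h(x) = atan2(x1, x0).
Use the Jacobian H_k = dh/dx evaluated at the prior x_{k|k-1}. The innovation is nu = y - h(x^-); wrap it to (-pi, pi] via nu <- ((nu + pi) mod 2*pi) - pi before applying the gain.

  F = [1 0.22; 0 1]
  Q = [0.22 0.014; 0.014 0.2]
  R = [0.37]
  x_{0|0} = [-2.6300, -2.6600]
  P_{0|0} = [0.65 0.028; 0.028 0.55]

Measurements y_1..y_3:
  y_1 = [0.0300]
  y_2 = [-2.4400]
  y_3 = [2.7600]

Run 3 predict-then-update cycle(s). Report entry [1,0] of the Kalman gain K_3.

step 1: x^-=[-3.2152, -2.6600]  P^-=[0.9089 0.1630; 0.1630 0.7500]  H_jac=[0.1528 -0.1846]  S=[0.4076]  K=[0.2668; -0.2787]  nu=[2.4804]  x^+=[-2.5534, -3.3512]  P^+=[0.8799 0.1933; 0.1933 0.7183]
step 2: x^-=[-3.2906, -3.3512]  P^-=[1.2197 0.3653; 0.3653 0.9183]  H_jac=[0.1519 -0.1492]  S=[0.4020]  K=[0.3254; -0.2027]  nu=[-0.0929]  x^+=[-3.3209, -3.3324]  P^+=[1.1772 0.3919; 0.3919 0.9018]
step 3: x^-=[-4.0540, -3.3324]  P^-=[1.6133 0.6043; 0.6043 1.1018]  H_jac=[0.1210 -0.1472]  S=[0.3960]  K=[0.2683; -0.2250]  nu=[-1.0696]  x^+=[-4.3410, -3.0918]  P^+=[1.5847 0.6282; 0.6282 1.0818]

K[1,0] = -0.2250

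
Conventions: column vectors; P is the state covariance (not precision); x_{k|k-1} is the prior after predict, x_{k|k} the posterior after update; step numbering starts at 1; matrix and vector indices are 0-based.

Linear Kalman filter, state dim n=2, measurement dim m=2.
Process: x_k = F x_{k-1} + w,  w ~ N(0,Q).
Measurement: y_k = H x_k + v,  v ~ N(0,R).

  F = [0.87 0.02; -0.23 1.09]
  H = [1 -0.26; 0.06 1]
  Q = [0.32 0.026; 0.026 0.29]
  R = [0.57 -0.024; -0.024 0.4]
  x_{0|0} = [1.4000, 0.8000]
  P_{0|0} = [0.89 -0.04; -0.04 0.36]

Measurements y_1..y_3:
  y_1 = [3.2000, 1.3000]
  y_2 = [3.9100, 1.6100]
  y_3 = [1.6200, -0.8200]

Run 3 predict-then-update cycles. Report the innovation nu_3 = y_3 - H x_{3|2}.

innov = [-1.1713, -1.1679]

step 1: x^-=[1.2340, 0.5500]  P^-=[0.9924 -0.1820; -0.1820 0.7849]  S=[1.7101 -0.3477; -0.3477 1.1666]  K=[0.6245 0.0812; -0.0967 0.6346]  nu=[2.1090, 0.6760]  x^+=[2.6059, 0.7749]  P^+=[0.3530 -0.0037; -0.0037 0.2564]
step 2: x^-=[2.2826, 0.2453]  P^-=[0.5872 -0.0426; -0.0426 0.6151]  S=[1.2209 -0.1906; -0.1906 1.0121]  K=[0.5037 0.0876; -0.0735 0.5914]  nu=[1.6912, 1.2277]  x^+=[3.2420, 0.8470]  P^+=[0.2865 0.0058; 0.0058 0.2380]
step 3: x^-=[2.8375, 0.1776]  P^-=[0.5371 -0.0207; -0.0207 0.5850]  S=[1.1575 -0.1642; -0.1642 0.9845]  K=[0.4818 0.0921; -0.0667 0.5818]  nu=[-1.1713, -1.1679]  x^+=[2.1656, -0.4238]  P^+=[0.2747 0.0088; 0.0088 0.2338]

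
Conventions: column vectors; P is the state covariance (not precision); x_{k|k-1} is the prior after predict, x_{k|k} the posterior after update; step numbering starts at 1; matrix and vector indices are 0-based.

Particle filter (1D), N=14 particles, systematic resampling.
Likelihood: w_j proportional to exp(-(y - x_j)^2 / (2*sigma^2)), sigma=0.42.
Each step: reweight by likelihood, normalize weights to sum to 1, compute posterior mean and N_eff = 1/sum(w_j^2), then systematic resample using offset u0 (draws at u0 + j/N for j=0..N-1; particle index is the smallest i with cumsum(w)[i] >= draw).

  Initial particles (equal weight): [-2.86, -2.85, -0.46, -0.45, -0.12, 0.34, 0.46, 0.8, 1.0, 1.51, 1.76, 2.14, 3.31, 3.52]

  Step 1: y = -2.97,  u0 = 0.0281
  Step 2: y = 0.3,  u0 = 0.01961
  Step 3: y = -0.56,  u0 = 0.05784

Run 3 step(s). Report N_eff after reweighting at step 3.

step 1: w=[0.5016, 0.4984, 0.0000, 0.0000, 0.0000, 0.0000, 0.0000, 0.0000, 0.0000, 0.0000, 0.0000, 0.0000, 0.0000, 0.0000]  mean=-2.8550  Neff=2.0000  idx=[0, 0, 0, 0, 0, 0, 0, 1, 1, 1, 1, 1, 1, 1]
step 2: w=[0.0651, 0.0651, 0.0651, 0.0651, 0.0651, 0.0651, 0.0651, 0.0778, 0.0778, 0.0778, 0.0778, 0.0778, 0.0778, 0.0778]  mean=-2.8546  Neff=13.8895  idx=[0, 1, 2, 3, 4, 5, 6, 7, 8, 9, 10, 11, 12, 13]
step 3: w=[0.0668, 0.0668, 0.0668, 0.0668, 0.0668, 0.0668, 0.0668, 0.0761, 0.0761, 0.0761, 0.0761, 0.0761, 0.0761, 0.0761]  mean=-2.8547  Neff=13.9412  idx=[0, 1, 3, 4, 5, 6, 7, 8, 9, 10, 11, 11, 12, 13]

N_eff = 13.9412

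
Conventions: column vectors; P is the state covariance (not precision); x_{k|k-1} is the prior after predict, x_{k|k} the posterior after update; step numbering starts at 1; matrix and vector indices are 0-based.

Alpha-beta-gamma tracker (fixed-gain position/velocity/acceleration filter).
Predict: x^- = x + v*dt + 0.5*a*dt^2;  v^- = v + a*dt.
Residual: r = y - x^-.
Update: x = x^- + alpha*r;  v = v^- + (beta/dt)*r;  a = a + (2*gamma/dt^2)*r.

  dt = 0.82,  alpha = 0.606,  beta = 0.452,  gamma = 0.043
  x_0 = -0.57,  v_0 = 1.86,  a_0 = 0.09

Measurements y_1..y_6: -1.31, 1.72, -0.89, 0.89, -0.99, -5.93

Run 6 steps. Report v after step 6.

step 1: x_pred=0.9855  r=-2.2955  x^+=-0.4056  v^+=0.6685  a^+=-0.2036
step 2: x_pred=0.0741  r=1.6459  x^+=1.0715  v^+=1.4088  a^+=0.0069
step 3: x_pred=2.2291  r=-3.1191  x^+=0.3389  v^+=-0.3048  a^+=-0.3920
step 4: x_pred=-0.0428  r=0.9328  x^+=0.5225  v^+=-0.1121  a^+=-0.2727
step 5: x_pred=0.3389  r=-1.3289  x^+=-0.4664  v^+=-1.0682  a^+=-0.4427
step 6: x_pred=-1.4912  r=-4.4388  x^+=-4.1811  v^+=-3.8780  a^+=-1.0104

v_post = -3.8780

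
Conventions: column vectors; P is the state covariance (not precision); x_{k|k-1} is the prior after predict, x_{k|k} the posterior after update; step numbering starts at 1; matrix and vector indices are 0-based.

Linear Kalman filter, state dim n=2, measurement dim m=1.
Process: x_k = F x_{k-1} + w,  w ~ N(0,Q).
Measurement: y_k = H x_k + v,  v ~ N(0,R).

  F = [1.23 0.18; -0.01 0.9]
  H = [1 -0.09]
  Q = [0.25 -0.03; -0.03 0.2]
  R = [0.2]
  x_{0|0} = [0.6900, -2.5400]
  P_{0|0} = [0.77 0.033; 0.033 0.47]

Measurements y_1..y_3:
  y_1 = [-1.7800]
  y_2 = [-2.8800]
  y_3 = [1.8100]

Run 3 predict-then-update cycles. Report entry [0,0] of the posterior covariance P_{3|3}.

step 1: x^-=[0.3915, -2.2929]  P^-=[1.4448 0.0731; 0.0731 0.5802]  S=[1.6363]  K=[0.8789; 0.0128]  nu=[-2.3779]  x^+=[-1.6985, -2.3233]  P^+=[0.1807 0.0547; 0.0547 0.5799]
step 2: x^-=[-2.5073, -2.0740]  P^-=[0.5664 0.1222; 0.1222 0.6688]  S=[0.7498]  K=[0.7407; 0.0827]  nu=[-0.5594]  x^+=[-2.9216, -2.1203]  P^+=[0.1550 0.0763; 0.0763 0.6636]
step 3: x^-=[-3.9753, -1.8790]  P^-=[0.5398 0.1599; 0.1599 0.7362]  S=[0.7170]  K=[0.7328; 0.1306]  nu=[5.6161]  x^+=[0.1403, -1.1455]  P^+=[0.1548 0.0913; 0.0913 0.7240]

P_post[0,0] = 0.1548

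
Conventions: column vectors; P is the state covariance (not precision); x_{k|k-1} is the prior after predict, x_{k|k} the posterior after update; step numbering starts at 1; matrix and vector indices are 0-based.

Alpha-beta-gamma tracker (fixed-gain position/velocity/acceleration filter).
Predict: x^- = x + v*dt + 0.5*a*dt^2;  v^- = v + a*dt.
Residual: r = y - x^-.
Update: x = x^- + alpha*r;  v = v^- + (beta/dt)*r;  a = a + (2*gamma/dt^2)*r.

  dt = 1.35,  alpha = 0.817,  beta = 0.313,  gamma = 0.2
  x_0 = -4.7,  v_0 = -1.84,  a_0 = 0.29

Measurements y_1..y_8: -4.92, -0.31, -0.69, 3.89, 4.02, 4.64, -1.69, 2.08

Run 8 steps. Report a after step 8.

step 1: x_pred=-6.9197  r=1.9997  x^+=-5.2860  v^+=-0.9849  a^+=0.7289
step 2: x_pred=-5.9513  r=5.6413  x^+=-1.3424  v^+=1.3071  a^+=1.9670
step 3: x_pred=2.2147  r=-2.9047  x^+=-0.1584  v^+=3.2892  a^+=1.3295
step 4: x_pred=5.4934  r=-1.6034  x^+=4.1834  v^+=4.7123  a^+=0.9776
step 5: x_pred=11.4358  r=-7.4158  x^+=5.3771  v^+=4.3126  a^+=-0.6500
step 6: x_pred=10.6068  r=-5.9668  x^+=5.7319  v^+=2.0517  a^+=-1.9596
step 7: x_pred=6.7160  r=-8.4060  x^+=-0.1517  v^+=-2.5427  a^+=-3.8046
step 8: x_pred=-7.0513  r=9.1313  x^+=0.4090  v^+=-5.5618  a^+=-1.8004

a_post = -1.8004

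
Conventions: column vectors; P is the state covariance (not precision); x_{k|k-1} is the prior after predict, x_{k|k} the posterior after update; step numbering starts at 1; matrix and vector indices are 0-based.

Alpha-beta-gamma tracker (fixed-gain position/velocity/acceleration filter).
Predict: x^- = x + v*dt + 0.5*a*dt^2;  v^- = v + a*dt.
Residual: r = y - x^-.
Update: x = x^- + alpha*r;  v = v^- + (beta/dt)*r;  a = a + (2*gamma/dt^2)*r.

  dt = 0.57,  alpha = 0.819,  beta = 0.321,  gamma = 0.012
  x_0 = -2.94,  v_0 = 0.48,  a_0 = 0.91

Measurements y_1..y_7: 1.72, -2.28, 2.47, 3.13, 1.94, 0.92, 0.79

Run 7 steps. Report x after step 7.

step 1: x_pred=-2.5186  r=4.2386  x^+=0.9528  v^+=3.3857  a^+=1.2231
step 2: x_pred=3.0814  r=-5.3614  x^+=-1.3096  v^+=1.0636  a^+=0.8271
step 3: x_pred=-0.5690  r=3.0390  x^+=1.9199  v^+=3.2464  a^+=1.0515
step 4: x_pred=3.9412  r=-0.8112  x^+=3.2768  v^+=3.3890  a^+=0.9916
step 5: x_pred=5.3696  r=-3.4296  x^+=2.5608  v^+=2.0228  a^+=0.7383
step 6: x_pred=3.8337  r=-2.9137  x^+=1.4474  v^+=0.8027  a^+=0.5231
step 7: x_pred=1.9899  r=-1.1999  x^+=1.0072  v^+=0.4251  a^+=0.4344

x_post = 1.0072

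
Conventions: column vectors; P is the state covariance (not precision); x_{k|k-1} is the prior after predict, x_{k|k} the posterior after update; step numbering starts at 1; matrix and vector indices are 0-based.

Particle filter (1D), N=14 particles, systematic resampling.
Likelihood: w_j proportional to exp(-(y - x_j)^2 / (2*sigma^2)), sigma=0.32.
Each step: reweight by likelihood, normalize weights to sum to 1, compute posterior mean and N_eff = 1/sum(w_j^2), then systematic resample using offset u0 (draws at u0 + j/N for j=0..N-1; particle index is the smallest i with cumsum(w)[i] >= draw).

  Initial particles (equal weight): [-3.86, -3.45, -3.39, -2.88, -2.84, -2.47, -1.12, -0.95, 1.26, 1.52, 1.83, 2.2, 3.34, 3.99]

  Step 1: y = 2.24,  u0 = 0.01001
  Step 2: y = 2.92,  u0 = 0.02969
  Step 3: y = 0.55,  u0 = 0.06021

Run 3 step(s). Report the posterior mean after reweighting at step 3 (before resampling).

step 1: w=[0.0000, 0.0000, 0.0000, 0.0000, 0.0000, 0.0000, 0.0000, 0.0000, 0.0060, 0.0522, 0.2888, 0.6512, 0.0018, 0.0000]  mean=2.0540  Neff=1.9601  idx=[9, 10, 10, 10, 10, 11, 11, 11, 11, 11, 11, 11, 11, 11]
step 2: w=[0.0001, 0.0042, 0.0042, 0.0042, 0.0042, 0.1093, 0.1093, 0.1093, 0.1093, 0.1093, 0.1093, 0.1093, 0.1093, 0.1093]  mean=2.1938  Neff=9.3024  idx=[5, 5, 6, 7, 7, 8, 9, 9, 10, 11, 11, 12, 12, 13]
step 3: w=[0.0714, 0.0714, 0.0714, 0.0714, 0.0714, 0.0714, 0.0714, 0.0714, 0.0714, 0.0714, 0.0714, 0.0714, 0.0714, 0.0714]  mean=2.2000  Neff=14.0000  idx=[0, 1, 2, 3, 4, 5, 6, 7, 8, 9, 10, 11, 12, 13]

post_mean = 2.2000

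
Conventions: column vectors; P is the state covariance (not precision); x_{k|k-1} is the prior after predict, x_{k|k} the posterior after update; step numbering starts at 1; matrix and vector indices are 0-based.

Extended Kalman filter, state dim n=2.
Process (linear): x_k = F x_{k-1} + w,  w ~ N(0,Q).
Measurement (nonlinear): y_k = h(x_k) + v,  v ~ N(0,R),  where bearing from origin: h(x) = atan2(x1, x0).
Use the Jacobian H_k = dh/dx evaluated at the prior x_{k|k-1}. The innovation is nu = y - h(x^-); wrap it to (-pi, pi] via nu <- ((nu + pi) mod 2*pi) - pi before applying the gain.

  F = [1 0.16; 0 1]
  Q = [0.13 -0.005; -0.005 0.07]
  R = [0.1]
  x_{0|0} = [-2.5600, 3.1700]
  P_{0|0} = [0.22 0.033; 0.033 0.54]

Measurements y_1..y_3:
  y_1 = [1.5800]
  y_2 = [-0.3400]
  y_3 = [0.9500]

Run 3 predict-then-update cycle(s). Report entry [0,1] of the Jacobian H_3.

step 1: x^-=[-2.0528, 3.1700]  P^-=[0.3744 0.1144; 0.1144 0.6100]  H_jac=[-0.2223 -0.1439]  S=[0.1384]  K=[-0.7199; -0.8178]  nu=[-0.5655]  x^+=[-1.6457, 3.6324]  P^+=[0.3026 0.0329; 0.0329 0.5174]
step 2: x^-=[-1.0645, 3.6324]  P^-=[0.4564 0.1107; 0.1107 0.5874]  H_jac=[-0.2535 -0.0743]  S=[0.1367]  K=[-0.9063; -0.5243]  nu=[-2.1959]  x^+=[0.9256, 4.7838]  P^+=[0.3441 0.0457; 0.0457 0.5498]
step 3: x^-=[1.6910, 4.7838]  P^-=[0.5028 0.1287; 0.1287 0.6198]  H_jac=[-0.1858 0.0657]  S=[0.1169]  K=[-0.7269; 0.1437]  nu=[-0.2810]  x^+=[1.8953, 4.7434]  P^+=[0.4410 0.1409; 0.1409 0.6174]

H_jac[0,1] = 0.0657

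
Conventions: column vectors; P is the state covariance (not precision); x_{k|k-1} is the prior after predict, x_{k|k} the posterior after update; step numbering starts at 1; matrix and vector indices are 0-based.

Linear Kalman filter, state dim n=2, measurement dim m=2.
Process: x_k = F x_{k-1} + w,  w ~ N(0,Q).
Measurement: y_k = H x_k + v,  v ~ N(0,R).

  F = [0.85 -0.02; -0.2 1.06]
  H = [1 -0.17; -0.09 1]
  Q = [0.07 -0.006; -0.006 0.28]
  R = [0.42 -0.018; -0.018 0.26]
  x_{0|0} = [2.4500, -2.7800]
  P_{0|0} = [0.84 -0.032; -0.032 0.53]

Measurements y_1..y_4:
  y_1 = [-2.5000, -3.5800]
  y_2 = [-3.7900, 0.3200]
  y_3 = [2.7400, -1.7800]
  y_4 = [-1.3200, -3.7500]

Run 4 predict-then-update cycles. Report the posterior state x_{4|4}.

step 1: x^-=[2.1381, -3.4368]  P^-=[0.6782 -0.1890; -0.1890 0.9227]  S=[1.1891 -0.4278; -0.4278 1.2222]  K=[0.5992 0.0052; -0.0163 0.7631]  nu=[-5.2224, 0.0492]  x^+=[-0.9909, -3.3141]  P^+=[0.2539 0.0134; 0.0134 0.1999]
step 2: x^-=[-0.7760, -3.3147]  P^-=[0.2530 -0.0413; -0.0413 0.5091]  S=[0.7018 -0.1692; -0.1692 0.7786]  K=[0.3701 -0.0018; -0.0246 0.6533]  nu=[-3.5775, 3.5649]  x^+=[-2.1066, -0.8978]  P^+=[0.1567 0.0070; 0.0070 0.1709]
step 3: x^-=[-1.7726, -0.5303]  P^-=[0.1830 -0.0300; -0.0300 0.4754]  S=[0.6269 -0.1457; -0.1457 0.7422]  K=[0.2992 -0.0038; -0.0283 0.6385]  nu=[4.4225, -1.4092]  x^+=[-0.4442, -1.5552]  P^+=[0.1266 0.0050; 0.0050 0.1670]
step 4: x^-=[-0.3465, -1.5597]  P^-=[0.1613 -0.0265; -0.0265 0.4706]  S=[0.6040 -0.1394; -0.1394 0.7366]  K=[0.2737 -0.0039; -0.0294 0.6365]  nu=[-1.2387, -2.2215]  x^+=[-0.6768, -2.9372]  P^+=[0.1158 0.0045; 0.0045 0.1664]

x_post = [-0.6768, -2.9372]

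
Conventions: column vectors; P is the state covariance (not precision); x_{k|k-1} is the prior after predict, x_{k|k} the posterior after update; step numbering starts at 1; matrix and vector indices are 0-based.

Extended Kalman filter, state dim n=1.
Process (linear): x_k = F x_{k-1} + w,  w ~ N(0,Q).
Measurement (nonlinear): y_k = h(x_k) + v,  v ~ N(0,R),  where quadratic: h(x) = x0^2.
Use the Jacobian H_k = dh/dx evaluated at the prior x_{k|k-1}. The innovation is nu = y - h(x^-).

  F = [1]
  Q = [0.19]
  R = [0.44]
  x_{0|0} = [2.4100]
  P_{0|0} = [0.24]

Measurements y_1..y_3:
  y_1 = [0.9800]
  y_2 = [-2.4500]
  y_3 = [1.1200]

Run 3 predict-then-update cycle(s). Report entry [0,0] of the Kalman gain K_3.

step 1: x^-=[2.4100]  P^-=[0.4300]  H_jac=[4.8200]  S=[10.4299]  K=[0.1987]  nu=[-4.8281]  x^+=[1.4506]  P^+=[0.0181]
step 2: x^-=[1.4506]  P^-=[0.2081]  H_jac=[2.9012]  S=[2.1919]  K=[0.2755]  nu=[-4.5542]  x^+=[0.1959]  P^+=[0.0418]
step 3: x^-=[0.1959]  P^-=[0.2318]  H_jac=[0.3918]  S=[0.4756]  K=[0.1910]  nu=[1.0816]  x^+=[0.4025]  P^+=[0.2144]

K[0,0] = 0.1910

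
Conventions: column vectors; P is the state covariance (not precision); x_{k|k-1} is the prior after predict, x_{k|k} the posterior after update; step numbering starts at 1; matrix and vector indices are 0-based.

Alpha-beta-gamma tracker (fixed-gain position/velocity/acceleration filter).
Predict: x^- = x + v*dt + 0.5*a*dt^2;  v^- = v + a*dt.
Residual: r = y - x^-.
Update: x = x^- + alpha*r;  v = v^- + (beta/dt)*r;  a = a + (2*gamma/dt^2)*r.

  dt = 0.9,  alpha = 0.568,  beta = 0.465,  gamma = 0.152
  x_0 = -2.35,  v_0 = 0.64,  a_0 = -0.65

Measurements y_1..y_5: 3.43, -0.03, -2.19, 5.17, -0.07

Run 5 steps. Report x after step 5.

step 1: x_pred=-2.0373  r=5.4672  x^+=1.0681  v^+=2.8797  a^+=1.4019
step 2: x_pred=4.2277  r=-4.2577  x^+=1.8093  v^+=1.9417  a^+=-0.1960
step 3: x_pred=3.4774  r=-5.6674  x^+=0.2583  v^+=-1.1629  a^+=-2.3231
step 4: x_pred=-1.7292  r=6.8992  x^+=2.1896  v^+=0.3109  a^+=0.2662
step 5: x_pred=2.5772  r=-2.6472  x^+=1.0736  v^+=-0.8172  a^+=-0.7273

x_post = 1.0736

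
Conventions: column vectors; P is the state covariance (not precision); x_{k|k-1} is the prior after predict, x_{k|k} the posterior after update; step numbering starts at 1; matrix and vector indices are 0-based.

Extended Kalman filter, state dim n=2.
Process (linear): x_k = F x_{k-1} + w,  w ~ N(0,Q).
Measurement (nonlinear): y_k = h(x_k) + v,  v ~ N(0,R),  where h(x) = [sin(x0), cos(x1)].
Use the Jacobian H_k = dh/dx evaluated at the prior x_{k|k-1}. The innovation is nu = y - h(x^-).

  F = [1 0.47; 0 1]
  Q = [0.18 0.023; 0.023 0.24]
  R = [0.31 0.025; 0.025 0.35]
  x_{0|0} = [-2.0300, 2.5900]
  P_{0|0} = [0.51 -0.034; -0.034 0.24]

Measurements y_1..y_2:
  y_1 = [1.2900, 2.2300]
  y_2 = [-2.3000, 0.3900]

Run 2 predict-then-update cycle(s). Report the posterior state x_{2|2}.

x_post = [-1.0785, 0.7721]

step 1: x^-=[-0.8127, 2.5900]  P^-=[0.7111 0.1018; 0.1018 0.4800]  H_jac=[0.6875 0.0000; 0.0000 -0.5240]  S=[0.6461 -0.0117; -0.0117 0.4818]  K=[0.7550 -0.0924; 0.0989 -0.5197]  nu=[2.0161, 3.0817]  x^+=[0.4246, 1.1880]  P^+=[0.3370 0.0257; 0.0257 0.3424]
step 2: x^-=[0.9830, 1.1880]  P^-=[0.6168 0.2096; 0.2096 0.5824]  H_jac=[0.5546 0.0000; 0.0000 -0.9276]  S=[0.4997 -0.0828; -0.0828 0.8511]  K=[0.6573 -0.1645; 0.1295 -0.6221]  nu=[-3.1321, 0.0165]  x^+=[-1.0785, 0.7721]  P^+=[0.3600 0.0444; 0.0444 0.2312]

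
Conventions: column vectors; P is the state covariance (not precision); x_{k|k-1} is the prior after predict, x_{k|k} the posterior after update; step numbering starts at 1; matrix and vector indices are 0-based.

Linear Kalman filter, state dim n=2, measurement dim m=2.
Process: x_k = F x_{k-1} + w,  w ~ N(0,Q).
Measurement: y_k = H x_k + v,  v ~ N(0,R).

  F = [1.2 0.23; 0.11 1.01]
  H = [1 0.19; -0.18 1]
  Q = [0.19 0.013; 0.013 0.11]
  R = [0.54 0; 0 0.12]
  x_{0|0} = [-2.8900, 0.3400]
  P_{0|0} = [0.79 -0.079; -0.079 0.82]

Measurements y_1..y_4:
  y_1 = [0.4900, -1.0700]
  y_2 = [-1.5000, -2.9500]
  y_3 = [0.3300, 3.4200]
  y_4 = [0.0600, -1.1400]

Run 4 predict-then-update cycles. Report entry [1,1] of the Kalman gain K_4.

step 1: x^-=[-3.3898, 0.0255]  P^-=[1.3274 0.2100; 0.2100 0.9385]  S=[1.9811 0.1422; 0.1422 1.0259]  K=[0.6992 -0.1251; 0.1343 0.8593]  nu=[3.8750, -1.7057]  x^+=[-0.4672, -0.9197]  P^+=[0.3678 0.0512; 0.0512 0.1123]
step 2: x^-=[-0.7722, -0.9803]  P^-=[0.7539 0.1510; 0.1510 0.2404]  S=[1.3599 0.0558; 0.0558 0.3305]  K=[0.5775 -0.0513; 0.1190 0.6251]  nu=[-0.5415, -2.1087]  x^+=[-0.9769, -2.3630]  P^+=[0.3027 0.0483; 0.0483 0.0837]
step 3: x^-=[-1.7157, -2.4940]  P^-=[0.6570 0.1322; 0.1322 0.2098]  S=[1.2548 0.0493; 0.0493 0.3035]  K=[0.5453 -0.0426; 0.1138 0.5944]  nu=[2.5196, 5.6052]  x^+=[-0.5806, 1.1244]  P^+=[0.2856 0.0463; 0.0463 0.0797]
step 4: x^-=[-0.4381, 1.0717]  P^-=[0.6311 0.1265; 0.1265 0.2050]  S=[1.2266 0.0475; 0.0475 0.2999]  K=[0.5357 -0.0419; 0.1120 0.5899]  nu=[0.2945, -2.2906]  x^+=[-0.1844, -0.2464]  P^+=[0.2807 0.0455; 0.0455 0.0790]

K[1,1] = 0.5899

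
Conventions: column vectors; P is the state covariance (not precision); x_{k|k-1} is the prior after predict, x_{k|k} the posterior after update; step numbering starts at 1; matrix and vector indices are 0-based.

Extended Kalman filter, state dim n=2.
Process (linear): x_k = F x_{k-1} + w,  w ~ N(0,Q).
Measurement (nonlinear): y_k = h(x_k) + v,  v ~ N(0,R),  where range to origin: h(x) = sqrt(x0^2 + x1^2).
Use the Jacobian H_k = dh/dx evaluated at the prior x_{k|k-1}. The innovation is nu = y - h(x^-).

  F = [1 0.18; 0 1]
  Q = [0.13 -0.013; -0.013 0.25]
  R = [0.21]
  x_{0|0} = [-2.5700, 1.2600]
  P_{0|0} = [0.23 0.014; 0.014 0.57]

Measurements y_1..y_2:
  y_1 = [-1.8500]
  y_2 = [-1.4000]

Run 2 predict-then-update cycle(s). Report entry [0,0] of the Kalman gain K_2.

step 1: x^-=[-2.3432, 1.2600]  P^-=[0.3835 0.1036; 0.1036 0.8200]  H_jac=[-0.8807 0.4736]  S=[0.6050]  K=[-0.4772; 0.4911]  nu=[-4.5105]  x^+=[-0.1907, -0.9551]  P^+=[0.2457 0.2454; 0.2454 0.6741]
step 2: x^-=[-0.3626, -0.9551]  P^-=[0.4859 0.3537; 0.3537 0.9241]  H_jac=[-0.3550 -0.9349]  S=[1.3136]  K=[-0.3830; -0.7532]  nu=[-2.4216]  x^+=[0.5649, 0.8689]  P^+=[0.2932 -0.0253; -0.0253 0.1788]

K[0,0] = -0.3830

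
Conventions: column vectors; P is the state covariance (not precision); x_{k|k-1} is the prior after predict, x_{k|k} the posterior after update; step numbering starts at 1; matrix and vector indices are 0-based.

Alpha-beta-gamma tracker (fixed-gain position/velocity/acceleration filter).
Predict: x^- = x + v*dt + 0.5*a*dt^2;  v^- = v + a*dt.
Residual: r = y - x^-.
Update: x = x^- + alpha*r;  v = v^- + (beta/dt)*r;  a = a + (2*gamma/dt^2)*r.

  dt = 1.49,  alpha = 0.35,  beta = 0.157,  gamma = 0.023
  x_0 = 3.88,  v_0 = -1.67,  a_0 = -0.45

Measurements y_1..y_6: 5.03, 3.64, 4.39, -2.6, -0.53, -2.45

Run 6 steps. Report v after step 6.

v_post = -1.1361

step 1: x_pred=0.8922  r=4.1378  x^+=2.3404  v^+=-1.9045  a^+=-0.3643
step 2: x_pred=-0.9016  r=4.5416  x^+=0.6879  v^+=-1.9687  a^+=-0.2702
step 3: x_pred=-2.5453  r=6.9353  x^+=-0.1180  v^+=-1.6405  a^+=-0.1265
step 4: x_pred=-2.7027  r=0.1027  x^+=-2.6667  v^+=-1.8181  a^+=-0.1243
step 5: x_pred=-5.5137  r=4.9837  x^+=-3.7694  v^+=-1.4782  a^+=-0.0211
step 6: x_pred=-5.9954  r=3.5454  x^+=-4.7545  v^+=-1.1361  a^+=0.0524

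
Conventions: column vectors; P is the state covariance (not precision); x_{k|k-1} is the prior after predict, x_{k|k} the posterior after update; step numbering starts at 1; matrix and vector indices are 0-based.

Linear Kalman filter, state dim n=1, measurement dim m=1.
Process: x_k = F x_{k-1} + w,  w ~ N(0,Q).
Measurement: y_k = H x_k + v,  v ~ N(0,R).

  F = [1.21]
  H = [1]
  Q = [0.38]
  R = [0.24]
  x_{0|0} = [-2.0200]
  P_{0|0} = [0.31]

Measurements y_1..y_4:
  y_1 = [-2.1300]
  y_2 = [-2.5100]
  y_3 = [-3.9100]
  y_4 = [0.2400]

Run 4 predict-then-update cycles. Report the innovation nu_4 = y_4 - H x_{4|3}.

step 1: x^-=[-2.4442]  P^-=[0.8339]  S=[1.0739]  K=[0.7765]  nu=[0.3142]  x^+=[-2.2002]  P^+=[0.1864]
step 2: x^-=[-2.6623]  P^-=[0.6529]  S=[0.8929]  K=[0.7312]  nu=[0.1523]  x^+=[-2.5509]  P^+=[0.1755]
step 3: x^-=[-3.0866]  P^-=[0.6369]  S=[0.8769]  K=[0.7263]  nu=[-0.8234]  x^+=[-3.6847]  P^+=[0.1743]
step 4: x^-=[-4.4584]  P^-=[0.6352]  S=[0.8752]  K=[0.7258]  nu=[4.6984]  x^+=[-1.0484]  P^+=[0.1742]

innov = [4.6984]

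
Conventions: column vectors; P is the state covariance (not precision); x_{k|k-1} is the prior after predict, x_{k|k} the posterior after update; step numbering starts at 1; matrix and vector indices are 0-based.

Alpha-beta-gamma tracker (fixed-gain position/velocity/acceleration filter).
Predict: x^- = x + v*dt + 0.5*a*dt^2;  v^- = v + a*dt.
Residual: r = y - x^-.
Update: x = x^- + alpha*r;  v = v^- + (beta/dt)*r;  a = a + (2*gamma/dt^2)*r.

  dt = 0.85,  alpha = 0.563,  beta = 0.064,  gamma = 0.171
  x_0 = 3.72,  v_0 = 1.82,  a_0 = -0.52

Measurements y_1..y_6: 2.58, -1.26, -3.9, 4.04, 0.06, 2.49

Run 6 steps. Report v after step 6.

step 1: x_pred=5.0792  r=-2.4992  x^+=3.6721  v^+=1.1898  a^+=-1.7030
step 2: x_pred=4.0683  r=-5.3283  x^+=1.0685  v^+=-0.6589  a^+=-4.2252
step 3: x_pred=-1.0179  r=-2.8821  x^+=-2.6405  v^+=-4.4673  a^+=-5.5894
step 4: x_pred=-8.4569  r=12.4969  x^+=-1.4212  v^+=-8.2773  a^+=0.3261
step 5: x_pred=-8.3391  r=8.3991  x^+=-3.6104  v^+=-7.3678  a^+=4.3019
step 6: x_pred=-8.3190  r=10.8090  x^+=-2.2335  v^+=-2.8973  a^+=9.4183

v_post = -2.8973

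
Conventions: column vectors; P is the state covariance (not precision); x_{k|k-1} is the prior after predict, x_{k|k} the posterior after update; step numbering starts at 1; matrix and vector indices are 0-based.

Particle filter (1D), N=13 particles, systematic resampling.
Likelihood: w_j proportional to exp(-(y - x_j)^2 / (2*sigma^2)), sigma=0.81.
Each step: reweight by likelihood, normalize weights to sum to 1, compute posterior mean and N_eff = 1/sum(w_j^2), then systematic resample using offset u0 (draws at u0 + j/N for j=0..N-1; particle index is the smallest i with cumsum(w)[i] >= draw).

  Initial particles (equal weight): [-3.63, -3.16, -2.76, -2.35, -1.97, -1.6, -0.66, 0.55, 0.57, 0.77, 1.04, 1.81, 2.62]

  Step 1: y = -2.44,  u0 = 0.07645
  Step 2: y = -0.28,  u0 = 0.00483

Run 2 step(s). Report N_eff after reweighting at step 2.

N_eff = 3.8901

step 1: w=[0.0763, 0.1513, 0.2077, 0.2232, 0.1898, 0.1312, 0.0201, 0.0002, 0.0002, 0.0001, 0.0000, 0.0000, 0.0000]  mean=-2.4492  Neff=5.7060  idx=[1, 1, 2, 2, 2, 3, 3, 3, 4, 4, 4, 5, 7]
step 2: w=[0.0013, 0.0013, 0.0069, 0.0069, 0.0069, 0.0284, 0.0284, 0.0284, 0.0845, 0.0845, 0.0845, 0.1974, 0.4406]  mean=-0.8386  Neff=3.8901  idx=[2, 7, 8, 9, 10, 11, 11, 11, 12, 12, 12, 12, 12]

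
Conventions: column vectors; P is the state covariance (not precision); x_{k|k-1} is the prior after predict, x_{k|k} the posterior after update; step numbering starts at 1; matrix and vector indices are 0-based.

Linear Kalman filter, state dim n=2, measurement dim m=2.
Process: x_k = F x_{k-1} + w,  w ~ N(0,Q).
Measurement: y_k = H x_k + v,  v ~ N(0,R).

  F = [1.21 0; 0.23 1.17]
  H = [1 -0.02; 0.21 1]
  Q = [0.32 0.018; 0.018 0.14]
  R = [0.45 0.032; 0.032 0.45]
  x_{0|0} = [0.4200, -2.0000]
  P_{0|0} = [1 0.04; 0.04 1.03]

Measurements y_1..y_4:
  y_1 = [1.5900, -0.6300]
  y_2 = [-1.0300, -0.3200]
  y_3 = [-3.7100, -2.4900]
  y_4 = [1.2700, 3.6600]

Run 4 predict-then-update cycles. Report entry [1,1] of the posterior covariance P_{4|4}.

P_post[1,1] = 0.2273

step 1: x^-=[0.5082, -2.2434]  P^-=[1.7841 0.3529; 0.3529 1.6244]  S=[2.2206 0.7256; 0.7256 2.3013]  K=[0.7770 0.0712; -0.1080 0.7721]  nu=[1.0369, 1.5067]  x^+=[1.4211, -1.1921]  P^+=[0.3516 -0.0169; -0.0169 0.3476]
step 2: x^-=[1.7196, -1.0678]  P^-=[0.8348 0.0919; 0.0919 0.6252]  S=[1.2813 0.2863; 0.2863 1.1506]  K=[0.6334 0.0746; -0.0669 0.5768]  nu=[-2.7709, 0.3867]  x^+=[-0.0066, -0.6593]  P^+=[0.2873 -0.0065; -0.0065 0.2588]
step 3: x^-=[-0.0080, -0.7729]  P^-=[0.7406 0.0888; 0.0888 0.5060]  S=[1.1873 0.2658; 0.2658 1.0259]  K=[0.6040 0.0816; -0.0512 0.5246]  nu=[-3.7175, -1.7154]  x^+=[-2.3935, -1.4825]  P^+=[0.2744 -0.0016; -0.0016 0.2348]
step 4: x^-=[-2.8961, -2.2850]  P^-=[0.7217 0.0922; 0.0922 0.4750]  S=[1.1682 0.2658; 0.2658 0.9956]  K=[0.5968 0.0855; -0.0450 0.5086]  nu=[4.1204, 6.5532]  x^+=[0.1229, 0.8626]  P^+=[0.2713 0.0006; 0.0006 0.2273]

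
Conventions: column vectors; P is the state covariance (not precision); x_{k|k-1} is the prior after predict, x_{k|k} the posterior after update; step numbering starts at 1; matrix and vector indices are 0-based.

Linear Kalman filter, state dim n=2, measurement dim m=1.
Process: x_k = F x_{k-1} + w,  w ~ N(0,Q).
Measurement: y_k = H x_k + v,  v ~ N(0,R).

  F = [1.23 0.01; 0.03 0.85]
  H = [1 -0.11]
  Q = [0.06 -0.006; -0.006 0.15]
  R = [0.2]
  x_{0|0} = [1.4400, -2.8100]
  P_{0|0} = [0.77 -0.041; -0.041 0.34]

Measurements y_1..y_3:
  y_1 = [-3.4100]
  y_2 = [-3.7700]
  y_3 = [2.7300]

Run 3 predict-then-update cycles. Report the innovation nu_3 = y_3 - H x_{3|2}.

innov = [7.2610]

step 1: x^-=[1.7431, -2.3453]  P^-=[1.2240 -0.0176; -0.0176 0.3943]  S=[1.4326]  K=[0.8557; -0.0425]  nu=[-5.4111]  x^+=[-2.8872, -2.1151]  P^+=[0.1749 0.0346; 0.0346 0.3917]
step 2: x^-=[-3.5725, -1.8845]  P^-=[0.3256 0.0399; 0.0399 0.4349]  S=[0.5220]  K=[0.6152; -0.0151]  nu=[-0.4048]  x^+=[-3.8215, -1.8783]  P^+=[0.1280 0.0448; 0.0448 0.4348]
step 3: x^-=[-4.7193, -1.7112]  P^-=[0.2548 0.0493; 0.0493 0.4665]  S=[0.4496]  K=[0.5546; -0.0046]  nu=[7.2610]  x^+=[-0.6921, -1.7443]  P^+=[0.1165 0.0504; 0.0504 0.4665]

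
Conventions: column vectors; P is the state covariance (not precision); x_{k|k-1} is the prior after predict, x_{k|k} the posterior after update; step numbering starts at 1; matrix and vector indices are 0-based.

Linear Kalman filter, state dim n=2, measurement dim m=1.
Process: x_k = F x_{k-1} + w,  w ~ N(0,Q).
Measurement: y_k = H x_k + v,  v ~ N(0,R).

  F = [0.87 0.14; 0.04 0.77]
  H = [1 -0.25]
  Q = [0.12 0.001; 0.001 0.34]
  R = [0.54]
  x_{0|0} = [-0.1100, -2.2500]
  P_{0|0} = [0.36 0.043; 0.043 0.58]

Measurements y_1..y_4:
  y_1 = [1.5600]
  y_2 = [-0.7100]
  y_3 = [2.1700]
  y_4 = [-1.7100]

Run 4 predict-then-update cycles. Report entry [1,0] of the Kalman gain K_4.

K[1,0] = 0.0341

step 1: x^-=[-0.4107, -1.7369]  P^-=[0.4143 0.1051; 0.1051 0.6871]  S=[0.9447]  K=[0.4108; -0.0706]  nu=[1.5365]  x^+=[0.2204, -1.8453]  P^+=[0.2549 0.1325; 0.1325 0.6824]
step 2: x^-=[-0.0666, -1.4121]  P^-=[0.3586 0.1729; 0.1729 0.7532]  S=[0.8592]  K=[0.3670; -0.0179]  nu=[-0.9964]  x^+=[-0.4323, -1.3943]  P^+=[0.2428 0.1786; 0.1786 0.7529]
step 3: x^-=[-0.5713, -1.0909]  P^-=[0.3621 0.2112; 0.2112 0.7978]  S=[0.8463]  K=[0.3654; 0.0139]  nu=[2.4686]  x^+=[0.3308, -1.0565]  P^+=[0.2491 0.2069; 0.2069 0.7976]
step 4: x^-=[0.1398, -0.8003]  P^-=[0.3746 0.2354; 0.2354 0.8260]  S=[0.8485]  K=[0.3721; 0.0341]  nu=[-2.0499]  x^+=[-0.6229, -0.8701]  P^+=[0.2571 0.2247; 0.2247 0.8251]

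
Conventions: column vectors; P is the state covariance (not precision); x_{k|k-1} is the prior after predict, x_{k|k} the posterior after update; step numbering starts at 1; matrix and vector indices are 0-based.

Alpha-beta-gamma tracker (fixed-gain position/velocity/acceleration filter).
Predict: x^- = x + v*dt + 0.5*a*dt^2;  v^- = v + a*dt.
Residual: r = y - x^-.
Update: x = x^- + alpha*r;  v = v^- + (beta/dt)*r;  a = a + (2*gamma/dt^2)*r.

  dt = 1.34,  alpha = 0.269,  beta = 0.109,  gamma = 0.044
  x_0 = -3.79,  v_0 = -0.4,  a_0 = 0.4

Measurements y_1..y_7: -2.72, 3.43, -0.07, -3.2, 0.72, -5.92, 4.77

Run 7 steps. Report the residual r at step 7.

step 1: x_pred=-3.9669  r=1.2469  x^+=-3.6315  v^+=0.2374  a^+=0.4611
step 2: x_pred=-2.8993  r=6.3293  x^+=-1.1967  v^+=1.3702  a^+=0.7713
step 3: x_pred=1.3317  r=-1.4017  x^+=0.9547  v^+=2.2897  a^+=0.7026
step 4: x_pred=4.6536  r=-7.8536  x^+=2.5410  v^+=2.5923  a^+=0.3177
step 5: x_pred=6.3000  r=-5.5800  x^+=4.7990  v^+=2.5642  a^+=0.0442
step 6: x_pred=8.2746  r=-14.1946  x^+=4.4563  v^+=1.4688  a^+=-0.6514
step 7: x_pred=5.8396  r=-1.0696  x^+=5.5519  v^+=0.5089  a^+=-0.7038

resid = -1.0696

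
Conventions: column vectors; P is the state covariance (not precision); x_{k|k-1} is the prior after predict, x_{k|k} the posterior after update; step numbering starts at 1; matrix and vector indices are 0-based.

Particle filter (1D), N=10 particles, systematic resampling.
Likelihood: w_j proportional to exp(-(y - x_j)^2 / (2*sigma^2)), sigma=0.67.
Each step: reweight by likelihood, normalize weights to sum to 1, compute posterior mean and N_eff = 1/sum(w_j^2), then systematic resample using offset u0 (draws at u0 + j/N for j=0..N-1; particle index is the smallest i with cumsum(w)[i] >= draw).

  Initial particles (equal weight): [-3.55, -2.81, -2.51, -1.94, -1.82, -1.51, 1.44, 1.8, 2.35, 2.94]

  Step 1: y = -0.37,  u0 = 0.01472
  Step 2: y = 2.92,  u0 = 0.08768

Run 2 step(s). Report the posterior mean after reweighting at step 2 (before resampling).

post_mean = -1.5151

step 1: w=[0.0000, 0.0030, 0.0140, 0.1478, 0.2213, 0.5412, 0.0599, 0.0121, 0.0006, 0.0000]  mean=-1.4410  Neff=2.7200  idx=[2, 3, 4, 4, 5, 5, 5, 5, 5, 5]
step 2: w=[0.0000, 0.0019, 0.0069, 0.0069, 0.1640, 0.1640, 0.1640, 0.1640, 0.1640, 0.1640]  mean=-1.5151  Neff=6.1898  idx=[4, 5, 5, 6, 6, 7, 8, 8, 9, 9]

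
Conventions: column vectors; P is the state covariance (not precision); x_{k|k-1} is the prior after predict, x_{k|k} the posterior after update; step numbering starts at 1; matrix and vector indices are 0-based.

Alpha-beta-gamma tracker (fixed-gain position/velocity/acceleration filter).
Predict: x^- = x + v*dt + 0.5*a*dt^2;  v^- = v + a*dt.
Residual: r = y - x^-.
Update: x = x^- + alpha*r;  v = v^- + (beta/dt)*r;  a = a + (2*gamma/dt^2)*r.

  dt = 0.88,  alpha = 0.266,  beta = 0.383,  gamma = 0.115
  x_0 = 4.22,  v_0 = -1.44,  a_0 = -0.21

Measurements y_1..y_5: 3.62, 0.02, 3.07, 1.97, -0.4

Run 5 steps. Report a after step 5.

step 1: x_pred=2.8715  r=0.7485  x^+=3.0706  v^+=-1.2990  a^+=0.0123
step 2: x_pred=1.9322  r=-1.9122  x^+=1.4236  v^+=-2.1204  a^+=-0.5556
step 3: x_pred=-0.6576  r=3.7276  x^+=0.3340  v^+=-0.9871  a^+=0.5515
step 4: x_pred=-0.3211  r=2.2911  x^+=0.2883  v^+=0.4954  a^+=1.2319
step 5: x_pred=1.2013  r=-1.6013  x^+=0.7753  v^+=0.8826  a^+=0.7564

a_post = 0.7564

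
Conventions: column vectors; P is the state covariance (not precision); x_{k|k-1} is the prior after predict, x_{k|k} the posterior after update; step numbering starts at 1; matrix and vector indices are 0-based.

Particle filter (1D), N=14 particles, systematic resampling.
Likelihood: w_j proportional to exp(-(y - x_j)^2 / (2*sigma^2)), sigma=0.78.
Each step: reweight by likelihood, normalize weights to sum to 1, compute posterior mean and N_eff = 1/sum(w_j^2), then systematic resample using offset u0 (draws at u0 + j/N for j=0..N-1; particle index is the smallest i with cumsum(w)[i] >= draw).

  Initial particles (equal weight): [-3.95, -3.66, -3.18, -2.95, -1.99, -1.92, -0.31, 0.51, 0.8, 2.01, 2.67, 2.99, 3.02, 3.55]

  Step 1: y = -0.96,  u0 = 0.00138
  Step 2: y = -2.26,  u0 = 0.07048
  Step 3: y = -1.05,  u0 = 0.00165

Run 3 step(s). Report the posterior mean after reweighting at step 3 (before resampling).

post_mean = -1.8110

step 1: w=[0.0003, 0.0013, 0.0092, 0.0203, 0.2199, 0.2466, 0.3717, 0.0891, 0.0412, 0.0004, 0.0000, 0.0000, 0.0000, 0.0000]  mean=-1.0423  Neff=3.8843  idx=[1, 4, 4, 4, 5, 5, 5, 6, 6, 6, 6, 6, 6, 7]
step 2: w=[0.0332, 0.1565, 0.1565, 0.1565, 0.1511, 0.1511, 0.1511, 0.0073, 0.0073, 0.0073, 0.0073, 0.0073, 0.0073, 0.0003]  mean=-1.9393  Neff=6.9752  idx=[1, 1, 2, 2, 3, 3, 3, 4, 4, 5, 5, 6, 6, 12]
step 3: w=[0.0668, 0.0668, 0.0668, 0.0668, 0.0668, 0.0668, 0.0668, 0.0741, 0.0741, 0.0741, 0.0741, 0.0741, 0.0741, 0.0880]  mean=-1.8110  Neff=13.9086  idx=[0, 1, 2, 3, 4, 5, 6, 7, 8, 9, 10, 11, 12, 13]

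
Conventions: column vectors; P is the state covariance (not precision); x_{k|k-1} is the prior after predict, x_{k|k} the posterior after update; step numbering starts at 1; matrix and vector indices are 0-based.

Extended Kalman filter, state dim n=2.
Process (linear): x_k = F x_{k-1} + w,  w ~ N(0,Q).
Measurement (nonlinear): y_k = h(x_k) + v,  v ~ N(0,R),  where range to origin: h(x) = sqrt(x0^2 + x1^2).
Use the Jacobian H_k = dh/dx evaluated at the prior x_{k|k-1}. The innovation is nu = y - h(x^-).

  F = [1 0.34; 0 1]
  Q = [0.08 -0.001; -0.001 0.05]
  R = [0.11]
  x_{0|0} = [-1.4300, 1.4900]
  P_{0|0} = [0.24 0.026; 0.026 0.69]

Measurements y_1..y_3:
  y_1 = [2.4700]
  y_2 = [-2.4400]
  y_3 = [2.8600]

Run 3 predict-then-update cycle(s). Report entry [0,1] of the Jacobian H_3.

step 1: x^-=[-0.9234, 1.4900]  P^-=[0.4174 0.2596; 0.2596 0.7400]  H_jac=[-0.5268 0.8500]  S=[0.5280]  K=[0.0014; 0.9323]  nu=[0.7171]  x^+=[-0.9224, 2.1585]  P^+=[0.4174 0.2589; 0.2589 0.2811]
step 2: x^-=[-0.1885, 2.1585]  P^-=[0.7060 0.3535; 0.3535 0.3311]  H_jac=[-0.0870 0.9962]  S=[0.3827]  K=[0.7597; 0.7816]  nu=[-4.6067]  x^+=[-3.6882, -1.4421]  P^+=[0.4851 0.1262; 0.1262 0.0973]
step 3: x^-=[-4.1785, -1.4421]  P^-=[0.6622 0.1583; 0.1583 0.1473]  H_jac=[-0.9453 -0.3262]  S=[0.8151]  K=[-0.8314; -0.2426]  nu=[-1.5603]  x^+=[-2.8812, -1.0635]  P^+=[0.0988 -0.0061; -0.0061 0.0994]

H_jac[0,1] = -0.3262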